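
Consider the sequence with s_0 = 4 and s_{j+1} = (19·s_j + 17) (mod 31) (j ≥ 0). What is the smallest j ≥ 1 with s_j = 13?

7

We have s_0 = 4,  s_1 = 0,  s_2 = 17,  s_3 = 30,  s_4 = 29,  s_5 = 10,  s_6 = 21,  s_7 = 13,  s_8 = 16,  s_9 = 11,  s_{10} = 9,  s_{11} = 2,  s_{12} = 24,  s_{13} = 8,  s_{14} = 14,  s_{15} = 4.
Since s_{15} = s_0 = 4, the sequence is periodic with period 15.
The value 13 first appears (with j ≥ 1) at s_7.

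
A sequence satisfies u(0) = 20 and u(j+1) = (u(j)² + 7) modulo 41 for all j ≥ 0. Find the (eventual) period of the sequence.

5

Computing terms: u(0) = 20; u(1) = 38; u(2) = 16; u(3) = 17; u(4) = 9; u(5) = 6; u(6) = 2; u(7) = 11; u(8) = 5; u(9) = 32; u(10) = 6.
Since u(10) = u(5) = 6, the sequence is eventually periodic: after a pre-period of length 5 it cycles with period 5.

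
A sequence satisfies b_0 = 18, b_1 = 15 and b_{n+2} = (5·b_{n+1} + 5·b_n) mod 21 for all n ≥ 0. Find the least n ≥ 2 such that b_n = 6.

13

Listing terms: b_0 = 18,  b_1 = 15,  b_2 = 18,  b_3 = 18,  b_4 = 12,  b_5 = 3,  b_6 = 12,  b_7 = 12,  b_8 = 15,  b_9 = 9,  b_{10} = 15,  b_{11} = 15,  b_{12} = 3,  b_{13} = 6,  b_{14} = 3,  b_{15} = 3,  b_{16} = 9,  b_{17} = 18,  b_{18} = 9,  b_{19} = 9,  b_{20} = 6,  b_{21} = 12,  b_{22} = 6,  b_{23} = 6,  b_{24} = 18,  b_{25} = 15.
The sequence repeats with period 24.
The value 6 first appears (with n ≥ 2) at b_{13}.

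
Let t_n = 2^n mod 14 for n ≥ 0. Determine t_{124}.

t_0 = 1; t_1 = 2; t_2 = 4; t_3 = 8; t_4 = 2.
Since t_4 = t_1 = 2, the sequence is eventually periodic: after a pre-period of length 1 it cycles with period 3.
For n ≥ 1, t_n depends only on (n - 1) mod 3. (124 - 1) mod 3 = 0, so t_{124} = t_1 = 2.

2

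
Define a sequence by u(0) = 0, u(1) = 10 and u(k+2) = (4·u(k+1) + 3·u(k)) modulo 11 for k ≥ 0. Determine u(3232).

0

We have u(0) = 0, u(1) = 10, u(2) = 7, u(3) = 3, u(4) = 0, u(5) = 9, u(6) = 3, u(7) = 6, u(8) = 0, u(9) = 7, u(10) = 6, u(11) = 1, u(12) = 0, u(13) = 3, u(14) = 1, u(15) = 2, u(16) = 0, u(17) = 6, u(18) = 2, u(19) = 4, u(20) = 0, u(21) = 1, u(22) = 4, u(23) = 8, u(24) = 0, u(25) = 2, u(26) = 8, u(27) = 5, u(28) = 0, u(29) = 4, u(30) = 5, u(31) = 10, u(32) = 0, u(33) = 8, u(34) = 10, u(35) = 9, u(36) = 0, u(37) = 5, u(38) = 9, u(39) = 7, u(40) = 0, u(41) = 10.
The sequence repeats with period 40.
(3232 - 0) mod 40 = 32, so u(3232) = u(32) = 0.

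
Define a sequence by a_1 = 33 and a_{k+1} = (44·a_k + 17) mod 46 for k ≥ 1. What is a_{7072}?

We have a_1 = 33; a_2 = 43; a_3 = 23; a_4 = 17; a_5 = 29; a_6 = 5; a_7 = 7; a_8 = 3; a_9 = 11; a_{10} = 41; a_{11} = 27; a_{12} = 9; a_{13} = 45; a_{14} = 19; a_{15} = 25; a_{16} = 13; a_{17} = 37; a_{18} = 35; a_{19} = 39; a_{20} = 31; a_{21} = 1; a_{22} = 15; a_{23} = 33.
The sequence repeats with period 22.
So a_{7072} = a_{1 + ((7072-1) mod 22)} = a_{10} = 41.

41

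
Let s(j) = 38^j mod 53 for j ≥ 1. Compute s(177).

Computing terms: s(1) = 38, s(2) = 13, s(3) = 17, s(4) = 10, s(5) = 9, s(6) = 24, s(7) = 11, s(8) = 47, s(9) = 37, s(10) = 28, s(11) = 4, s(12) = 46, s(13) = 52, s(14) = 15, s(15) = 40, s(16) = 36, s(17) = 43, s(18) = 44, s(19) = 29, s(20) = 42, s(21) = 6, s(22) = 16, s(23) = 25, s(24) = 49, s(25) = 7, s(26) = 1, s(27) = 38.
Since s(27) = s(1) = 38, the sequence is periodic with period 26.
So s(177) = s(1 + ((177-1) mod 26)) = s(21) = 6.

6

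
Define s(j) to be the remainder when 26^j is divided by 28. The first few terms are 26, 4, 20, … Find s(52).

Listing terms: s(1) = 26,  s(2) = 4,  s(3) = 20,  s(4) = 16,  s(5) = 24,  s(6) = 8,  s(7) = 12,  s(8) = 4.
Since s(8) = s(2) = 4, the sequence is eventually periodic: after a pre-period of length 1 it cycles with period 6.
For j ≥ 2, s(j) depends only on (j - 2) mod 6. (52 - 2) mod 6 = 2, so s(52) = s(4) = 16.

16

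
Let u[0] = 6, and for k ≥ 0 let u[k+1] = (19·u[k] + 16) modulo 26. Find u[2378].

16

Computing terms: u[0] = 6; u[1] = 0; u[2] = 16; u[3] = 8; u[4] = 12; u[5] = 10; u[6] = 24; u[7] = 4; u[8] = 14; u[9] = 22; u[10] = 18; u[11] = 20; u[12] = 6.
The sequence repeats with period 12.
(2378 - 0) mod 12 = 2, so u[2378] = u[2] = 16.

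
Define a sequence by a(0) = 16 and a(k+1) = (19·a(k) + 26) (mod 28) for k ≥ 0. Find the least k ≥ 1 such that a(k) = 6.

a(0) = 16,  a(1) = 22,  a(2) = 24,  a(3) = 6,  a(4) = 0,  a(5) = 26,  a(6) = 16.
The sequence repeats with period 6.
The value 6 first appears (with k ≥ 1) at a(3).

3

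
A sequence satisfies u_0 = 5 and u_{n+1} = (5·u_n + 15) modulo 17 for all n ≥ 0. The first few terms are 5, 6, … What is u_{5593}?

Computing terms: u_0 = 5,  u_1 = 6,  u_2 = 11,  u_3 = 2,  u_4 = 8,  u_5 = 4,  u_6 = 1,  u_7 = 3,  u_8 = 13,  u_9 = 12,  u_{10} = 7,  u_{11} = 16,  u_{12} = 10,  u_{13} = 14,  u_{14} = 0,  u_{15} = 15,  u_{16} = 5.
The sequence repeats with period 16.
(5593 - 0) mod 16 = 9, so u_{5593} = u_9 = 12.

12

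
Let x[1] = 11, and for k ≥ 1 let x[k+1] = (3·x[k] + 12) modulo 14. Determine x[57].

Listing terms: x[1] = 11, x[2] = 3, x[3] = 7, x[4] = 5, x[5] = 13, x[6] = 9, x[7] = 11.
The sequence repeats with period 6.
(57 - 1) mod 6 = 2, so x[57] = x[3] = 7.

7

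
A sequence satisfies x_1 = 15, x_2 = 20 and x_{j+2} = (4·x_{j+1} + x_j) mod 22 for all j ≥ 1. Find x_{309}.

Computing terms: x_1 = 15; x_2 = 20; x_3 = 7; x_4 = 4; x_5 = 1; x_6 = 8; x_7 = 11; x_8 = 8; x_9 = 21; x_{10} = 4; x_{11} = 15; x_{12} = 20.
Since (x_{11}, x_{12}) = (x_1, x_2) = (15, 20) (two consecutive terms determine the rest), the sequence is periodic with period 10.
(309 - 1) mod 10 = 8, so x_{309} = x_9 = 21.

21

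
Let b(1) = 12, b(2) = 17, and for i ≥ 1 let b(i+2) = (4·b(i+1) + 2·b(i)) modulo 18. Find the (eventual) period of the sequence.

6

Computing terms: b(1) = 12, b(2) = 17, b(3) = 2, b(4) = 6, b(5) = 10, b(6) = 16, b(7) = 12, b(8) = 8, b(9) = 2, b(10) = 6.
Since (b(9), b(10)) = (b(3), b(4)) = (2, 6) (two consecutive terms determine the rest), the sequence is eventually periodic: after a pre-period of length 2 it cycles with period 6.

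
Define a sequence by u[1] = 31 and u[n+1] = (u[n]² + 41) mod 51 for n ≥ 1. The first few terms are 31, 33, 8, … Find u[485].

Listing terms: u[1] = 31, u[2] = 33, u[3] = 8, u[4] = 3, u[5] = 50, u[6] = 42, u[7] = 20, u[8] = 33.
Since u[8] = u[2] = 33, the sequence is eventually periodic: after a pre-period of length 1 it cycles with period 6.
For n ≥ 2, u[n] depends only on (n - 2) mod 6. (485 - 2) mod 6 = 3, so u[485] = u[5] = 50.

50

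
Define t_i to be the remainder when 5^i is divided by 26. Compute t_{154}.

Computing terms: t_1 = 5, t_2 = 25, t_3 = 21, t_4 = 1, t_5 = 5.
Since t_5 = t_1 = 5, the sequence is periodic with period 4.
So t_{154} = t_{1 + ((154-1) mod 4)} = t_2 = 25.

25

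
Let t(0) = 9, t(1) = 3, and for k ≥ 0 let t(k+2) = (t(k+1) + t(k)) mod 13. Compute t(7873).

Listing terms: t(0) = 9, t(1) = 3, t(2) = 12, t(3) = 2, t(4) = 1, t(5) = 3, t(6) = 4, t(7) = 7, t(8) = 11, t(9) = 5, t(10) = 3, t(11) = 8, t(12) = 11, t(13) = 6, t(14) = 4, t(15) = 10, t(16) = 1, t(17) = 11, t(18) = 12, t(19) = 10, t(20) = 9, t(21) = 6, t(22) = 2, t(23) = 8, t(24) = 10, t(25) = 5, t(26) = 2, t(27) = 7, t(28) = 9, t(29) = 3.
Since (t(28), t(29)) = (t(0), t(1)) = (9, 3) (two consecutive terms determine the rest), the sequence is periodic with period 28.
So t(7873) = t(0 + ((7873-0) mod 28)) = t(5) = 3.

3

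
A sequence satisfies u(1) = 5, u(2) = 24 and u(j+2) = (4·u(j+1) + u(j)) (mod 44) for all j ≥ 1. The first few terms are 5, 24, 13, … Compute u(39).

33

Listing terms: u(1) = 5, u(2) = 24, u(3) = 13, u(4) = 32, u(5) = 9, u(6) = 24, u(7) = 17, u(8) = 4, u(9) = 33, u(10) = 4, u(11) = 5, u(12) = 24.
Since (u(11), u(12)) = (u(1), u(2)) = (5, 24) (two consecutive terms determine the rest), the sequence is periodic with period 10.
So u(39) = u(1 + ((39-1) mod 10)) = u(9) = 33.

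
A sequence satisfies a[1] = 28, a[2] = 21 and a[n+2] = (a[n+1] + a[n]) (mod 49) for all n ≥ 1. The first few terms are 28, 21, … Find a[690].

21

We have a[1] = 28; a[2] = 21; a[3] = 0; a[4] = 21; a[5] = 21; a[6] = 42; a[7] = 14; a[8] = 7; a[9] = 21; a[10] = 28; a[11] = 0; a[12] = 28; a[13] = 28; a[14] = 7; a[15] = 35; a[16] = 42; a[17] = 28; a[18] = 21.
The sequence repeats with period 16.
So a[690] = a[1 + ((690-1) mod 16)] = a[2] = 21.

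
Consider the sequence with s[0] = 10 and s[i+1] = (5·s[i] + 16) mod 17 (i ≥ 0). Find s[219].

14

Listing terms: s[0] = 10; s[1] = 15; s[2] = 6; s[3] = 12; s[4] = 8; s[5] = 5; s[6] = 7; s[7] = 0; s[8] = 16; s[9] = 11; s[10] = 3; s[11] = 14; s[12] = 1; s[13] = 4; s[14] = 2; s[15] = 9; s[16] = 10.
The sequence repeats with period 16.
(219 - 0) mod 16 = 11, so s[219] = s[11] = 14.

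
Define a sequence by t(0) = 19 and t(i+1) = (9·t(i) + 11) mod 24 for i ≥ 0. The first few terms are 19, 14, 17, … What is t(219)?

20

Listing terms: t(0) = 19, t(1) = 14, t(2) = 17, t(3) = 20, t(4) = 23, t(5) = 2, t(6) = 5, t(7) = 8, t(8) = 11, t(9) = 14.
Since t(9) = t(1) = 14, the sequence is eventually periodic: after a pre-period of length 1 it cycles with period 8.
For i ≥ 1, t(i) depends only on (i - 1) mod 8. (219 - 1) mod 8 = 2, so t(219) = t(3) = 20.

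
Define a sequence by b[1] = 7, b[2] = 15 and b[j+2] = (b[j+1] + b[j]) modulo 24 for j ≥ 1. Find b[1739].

7

Computing terms: b[1] = 7,  b[2] = 15,  b[3] = 22,  b[4] = 13,  b[5] = 11,  b[6] = 0,  b[7] = 11,  b[8] = 11,  b[9] = 22,  b[10] = 9,  b[11] = 7,  b[12] = 16,  b[13] = 23,  b[14] = 15,  b[15] = 14,  b[16] = 5,  b[17] = 19,  b[18] = 0,  b[19] = 19,  b[20] = 19,  b[21] = 14,  b[22] = 9,  b[23] = 23,  b[24] = 8,  b[25] = 7,  b[26] = 15.
The sequence repeats with period 24.
(1739 - 1) mod 24 = 10, so b[1739] = b[11] = 7.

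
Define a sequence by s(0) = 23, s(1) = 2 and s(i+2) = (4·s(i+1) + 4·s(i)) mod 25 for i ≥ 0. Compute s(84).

3

Computing terms: s(0) = 23, s(1) = 2, s(2) = 0, s(3) = 8, s(4) = 7, s(5) = 10, s(6) = 18, s(7) = 12, s(8) = 20, s(9) = 3, s(10) = 17, s(11) = 5, s(12) = 13, s(13) = 22, s(14) = 15, s(15) = 23, s(16) = 2.
The sequence repeats with period 15.
So s(84) = s(0 + ((84-0) mod 15)) = s(9) = 3.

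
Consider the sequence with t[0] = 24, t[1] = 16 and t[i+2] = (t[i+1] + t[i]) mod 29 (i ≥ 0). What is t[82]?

3

We have t[0] = 24, t[1] = 16, t[2] = 11, t[3] = 27, t[4] = 9, t[5] = 7, t[6] = 16, t[7] = 23, t[8] = 10, t[9] = 4, t[10] = 14, t[11] = 18, t[12] = 3, t[13] = 21, t[14] = 24, t[15] = 16.
The sequence repeats with period 14.
(82 - 0) mod 14 = 12, so t[82] = t[12] = 3.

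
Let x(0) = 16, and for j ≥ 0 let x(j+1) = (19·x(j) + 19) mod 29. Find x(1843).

24

Computing terms: x(0) = 16; x(1) = 4; x(2) = 8; x(3) = 26; x(4) = 20; x(5) = 22; x(6) = 2; x(7) = 28; x(8) = 0; x(9) = 19; x(10) = 3; x(11) = 18; x(12) = 13; x(13) = 5; x(14) = 27; x(15) = 10; x(16) = 6; x(17) = 17; x(18) = 23; x(19) = 21; x(20) = 12; x(21) = 15; x(22) = 14; x(23) = 24; x(24) = 11; x(25) = 25; x(26) = 1; x(27) = 9; x(28) = 16.
The sequence repeats with period 28.
(1843 - 0) mod 28 = 23, so x(1843) = x(23) = 24.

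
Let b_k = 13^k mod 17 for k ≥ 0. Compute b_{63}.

4

b_0 = 1; b_1 = 13; b_2 = 16; b_3 = 4; b_4 = 1.
Since b_4 = b_0 = 1, the sequence is periodic with period 4.
(63 - 0) mod 4 = 3, so b_{63} = b_3 = 4.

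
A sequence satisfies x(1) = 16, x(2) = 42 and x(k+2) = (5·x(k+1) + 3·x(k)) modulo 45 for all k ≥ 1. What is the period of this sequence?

8

x(1) = 16; x(2) = 42; x(3) = 33; x(4) = 21; x(5) = 24; x(6) = 3; x(7) = 42; x(8) = 39; x(9) = 6; x(10) = 12; x(11) = 33; x(12) = 21.
Since (x(11), x(12)) = (x(3), x(4)) = (33, 21) (two consecutive terms determine the rest), the sequence is eventually periodic: after a pre-period of length 2 it cycles with period 8.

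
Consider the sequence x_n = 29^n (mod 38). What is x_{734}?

We have x_0 = 1; x_1 = 29; x_2 = 5; x_3 = 31; x_4 = 25; x_5 = 3; x_6 = 11; x_7 = 15; x_8 = 17; x_9 = 37; x_{10} = 9; x_{11} = 33; x_{12} = 7; x_{13} = 13; x_{14} = 35; x_{15} = 27; x_{16} = 23; x_{17} = 21; x_{18} = 1.
Since x_{18} = x_0 = 1, the sequence is periodic with period 18.
So x_{734} = x_{0 + ((734-0) mod 18)} = x_{14} = 35.

35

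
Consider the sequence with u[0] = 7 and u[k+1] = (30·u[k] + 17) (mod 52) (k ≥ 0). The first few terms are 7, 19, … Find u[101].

43

We have u[0] = 7; u[1] = 19; u[2] = 15; u[3] = 51; u[4] = 39; u[5] = 43; u[6] = 7.
The sequence repeats with period 6.
(101 - 0) mod 6 = 5, so u[101] = u[5] = 43.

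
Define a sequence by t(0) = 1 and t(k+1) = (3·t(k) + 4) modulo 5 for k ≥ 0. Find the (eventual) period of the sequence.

4

Listing terms: t(0) = 1, t(1) = 2, t(2) = 0, t(3) = 4, t(4) = 1.
Since t(4) = t(0) = 1, the sequence is periodic with period 4.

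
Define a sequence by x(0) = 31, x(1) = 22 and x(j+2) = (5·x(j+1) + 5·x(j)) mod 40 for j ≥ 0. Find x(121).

30

x(0) = 31, x(1) = 22, x(2) = 25, x(3) = 35, x(4) = 20, x(5) = 35, x(6) = 35, x(7) = 30, x(8) = 5, x(9) = 15, x(10) = 20, x(11) = 15, x(12) = 15, x(13) = 30, x(14) = 25, x(15) = 35.
Since (x(14), x(15)) = (x(2), x(3)) = (25, 35) (two consecutive terms determine the rest), the sequence is eventually periodic: after a pre-period of length 2 it cycles with period 12.
For j ≥ 2, x(j) depends only on (j - 2) mod 12. (121 - 2) mod 12 = 11, so x(121) = x(13) = 30.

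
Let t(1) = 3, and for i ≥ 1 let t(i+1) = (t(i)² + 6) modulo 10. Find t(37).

7

We have t(1) = 3, t(2) = 5, t(3) = 1, t(4) = 7, t(5) = 5.
Since t(5) = t(2) = 5, the sequence is eventually periodic: after a pre-period of length 1 it cycles with period 3.
For i ≥ 2, t(i) depends only on (i - 2) mod 3. (37 - 2) mod 3 = 2, so t(37) = t(4) = 7.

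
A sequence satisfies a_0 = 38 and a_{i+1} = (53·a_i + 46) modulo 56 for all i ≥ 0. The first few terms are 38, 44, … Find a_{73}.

a_0 = 38, a_1 = 44, a_2 = 26, a_3 = 24, a_4 = 30, a_5 = 12, a_6 = 10, a_7 = 16, a_8 = 54, a_9 = 52, a_{10} = 2, a_{11} = 40, a_{12} = 38.
The sequence repeats with period 12.
So a_{73} = a_{0 + ((73-0) mod 12)} = a_1 = 44.

44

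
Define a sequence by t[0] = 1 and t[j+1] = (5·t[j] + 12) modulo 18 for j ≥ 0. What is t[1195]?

17

t[0] = 1, t[1] = 17, t[2] = 7, t[3] = 11, t[4] = 13, t[5] = 5, t[6] = 1.
The sequence repeats with period 6.
(1195 - 0) mod 6 = 1, so t[1195] = t[1] = 17.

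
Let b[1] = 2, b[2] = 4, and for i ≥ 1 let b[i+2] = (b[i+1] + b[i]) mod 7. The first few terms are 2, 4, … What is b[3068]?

Listing terms: b[1] = 2,  b[2] = 4,  b[3] = 6,  b[4] = 3,  b[5] = 2,  b[6] = 5,  b[7] = 0,  b[8] = 5,  b[9] = 5,  b[10] = 3,  b[11] = 1,  b[12] = 4,  b[13] = 5,  b[14] = 2,  b[15] = 0,  b[16] = 2,  b[17] = 2,  b[18] = 4.
Since (b[17], b[18]) = (b[1], b[2]) = (2, 4) (two consecutive terms determine the rest), the sequence is periodic with period 16.
(3068 - 1) mod 16 = 11, so b[3068] = b[12] = 4.

4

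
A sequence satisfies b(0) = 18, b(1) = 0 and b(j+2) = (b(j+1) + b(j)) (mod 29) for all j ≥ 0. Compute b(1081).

We have b(0) = 18,  b(1) = 0,  b(2) = 18,  b(3) = 18,  b(4) = 7,  b(5) = 25,  b(6) = 3,  b(7) = 28,  b(8) = 2,  b(9) = 1,  b(10) = 3,  b(11) = 4,  b(12) = 7,  b(13) = 11,  b(14) = 18,  b(15) = 0.
Since (b(14), b(15)) = (b(0), b(1)) = (18, 0) (two consecutive terms determine the rest), the sequence is periodic with period 14.
(1081 - 0) mod 14 = 3, so b(1081) = b(3) = 18.

18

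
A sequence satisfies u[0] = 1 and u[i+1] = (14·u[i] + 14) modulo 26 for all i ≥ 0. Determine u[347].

10

u[0] = 1,  u[1] = 2,  u[2] = 16,  u[3] = 4,  u[4] = 18,  u[5] = 6,  u[6] = 20,  u[7] = 8,  u[8] = 22,  u[9] = 10,  u[10] = 24,  u[11] = 12,  u[12] = 0,  u[13] = 14,  u[14] = 2.
Since u[14] = u[1] = 2, the sequence is eventually periodic: after a pre-period of length 1 it cycles with period 13.
For i ≥ 1, u[i] depends only on (i - 1) mod 13. (347 - 1) mod 13 = 8, so u[347] = u[9] = 10.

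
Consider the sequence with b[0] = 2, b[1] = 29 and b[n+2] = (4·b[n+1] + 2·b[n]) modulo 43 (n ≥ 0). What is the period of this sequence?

Computing terms: b[0] = 2,  b[1] = 29,  b[2] = 34,  b[3] = 22,  b[4] = 27,  b[5] = 23,  b[6] = 17,  b[7] = 28,  b[8] = 17,  b[9] = 38,  b[10] = 14,  b[11] = 3,  b[12] = 40,  b[13] = 37,  b[14] = 13,  b[15] = 40,  b[16] = 14,  b[17] = 7,  b[18] = 13,  b[19] = 23,  b[20] = 32,  b[21] = 2,  b[22] = 29.
Since (b[21], b[22]) = (b[0], b[1]) = (2, 29) (two consecutive terms determine the rest), the sequence is periodic with period 21.

21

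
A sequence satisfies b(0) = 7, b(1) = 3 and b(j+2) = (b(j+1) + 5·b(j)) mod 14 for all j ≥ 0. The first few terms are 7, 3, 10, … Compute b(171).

b(0) = 7,  b(1) = 3,  b(2) = 10,  b(3) = 11,  b(4) = 5,  b(5) = 4,  b(6) = 1,  b(7) = 7,  b(8) = 12,  b(9) = 5,  b(10) = 9,  b(11) = 6,  b(12) = 9,  b(13) = 11,  b(14) = 0,  b(15) = 13,  b(16) = 13,  b(17) = 8,  b(18) = 3,  b(19) = 1,  b(20) = 2,  b(21) = 7,  b(22) = 3.
Since (b(21), b(22)) = (b(0), b(1)) = (7, 3) (two consecutive terms determine the rest), the sequence is periodic with period 21.
So b(171) = b(0 + ((171-0) mod 21)) = b(3) = 11.

11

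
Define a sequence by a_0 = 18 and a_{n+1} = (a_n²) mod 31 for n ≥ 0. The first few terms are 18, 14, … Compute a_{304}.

Computing terms: a_0 = 18; a_1 = 14; a_2 = 10; a_3 = 7; a_4 = 18.
The sequence repeats with period 4.
(304 - 0) mod 4 = 0, so a_{304} = a_0 = 18.

18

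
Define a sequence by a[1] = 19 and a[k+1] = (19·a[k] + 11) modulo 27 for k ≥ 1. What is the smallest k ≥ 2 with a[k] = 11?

6

a[1] = 19; a[2] = 21; a[3] = 5; a[4] = 25; a[5] = 0; a[6] = 11; a[7] = 4; a[8] = 6; a[9] = 17; a[10] = 10; a[11] = 12; a[12] = 23; a[13] = 16; a[14] = 18; a[15] = 2; a[16] = 22; a[17] = 24; a[18] = 8; a[19] = 1; a[20] = 3; a[21] = 14; a[22] = 7; a[23] = 9; a[24] = 20; a[25] = 13; a[26] = 15; a[27] = 26; a[28] = 19.
The sequence repeats with period 27.
The value 11 first appears (with k ≥ 2) at a[6].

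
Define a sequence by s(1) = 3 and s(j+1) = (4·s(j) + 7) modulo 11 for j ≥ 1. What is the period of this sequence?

5

Computing terms: s(1) = 3; s(2) = 8; s(3) = 6; s(4) = 9; s(5) = 10; s(6) = 3.
The sequence repeats with period 5.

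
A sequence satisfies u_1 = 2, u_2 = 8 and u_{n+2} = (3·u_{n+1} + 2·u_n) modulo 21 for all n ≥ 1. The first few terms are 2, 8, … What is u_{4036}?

Listing terms: u_1 = 2,  u_2 = 8,  u_3 = 7,  u_4 = 16,  u_5 = 20,  u_6 = 8,  u_7 = 1,  u_8 = 19,  u_9 = 17,  u_{10} = 5,  u_{11} = 7,  u_{12} = 10,  u_{13} = 2,  u_{14} = 5,  u_{15} = 19,  u_{16} = 4,  u_{17} = 8,  u_{18} = 11,  u_{19} = 7,  u_{20} = 1,  u_{21} = 17,  u_{22} = 11,  u_{23} = 4,  u_{24} = 13,  u_{25} = 5,  u_{26} = 20,  u_{27} = 7,  u_{28} = 19,  u_{29} = 8,  u_{30} = 20,  u_{31} = 13,  u_{32} = 16,  u_{33} = 11,  u_{34} = 2,  u_{35} = 7,  u_{36} = 4,  u_{37} = 5,  u_{38} = 2,  u_{39} = 16,  u_{40} = 10,  u_{41} = 20,  u_{42} = 17,  u_{43} = 7,  u_{44} = 13,  u_{45} = 11,  u_{46} = 17,  u_{47} = 10,  u_{48} = 1,  u_{49} = 2,  u_{50} = 8.
Since (u_{49}, u_{50}) = (u_1, u_2) = (2, 8) (two consecutive terms determine the rest), the sequence is periodic with period 48.
(4036 - 1) mod 48 = 3, so u_{4036} = u_4 = 16.

16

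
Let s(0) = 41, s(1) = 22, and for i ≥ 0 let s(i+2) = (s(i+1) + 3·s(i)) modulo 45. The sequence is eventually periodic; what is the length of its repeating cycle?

We have s(0) = 41,  s(1) = 22,  s(2) = 10,  s(3) = 31,  s(4) = 16,  s(5) = 19,  s(6) = 22,  s(7) = 34,  s(8) = 10,  s(9) = 22,  s(10) = 7,  s(11) = 28,  s(12) = 4,  s(13) = 43,  s(14) = 10,  s(15) = 4,  s(16) = 34,  s(17) = 1,  s(18) = 13,  s(19) = 16,  s(20) = 10,  s(21) = 13,  s(22) = 43,  s(23) = 37,  s(24) = 31,  s(25) = 7,  s(26) = 10,  s(27) = 31.
Since (s(26), s(27)) = (s(2), s(3)) = (10, 31) (two consecutive terms determine the rest), the sequence is eventually periodic: after a pre-period of length 2 it cycles with period 24.

24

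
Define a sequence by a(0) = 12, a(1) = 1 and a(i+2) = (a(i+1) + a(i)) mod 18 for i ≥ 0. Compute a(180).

Listing terms: a(0) = 12, a(1) = 1, a(2) = 13, a(3) = 14, a(4) = 9, a(5) = 5, a(6) = 14, a(7) = 1, a(8) = 15, a(9) = 16, a(10) = 13, a(11) = 11, a(12) = 6, a(13) = 17, a(14) = 5, a(15) = 4, a(16) = 9, a(17) = 13, a(18) = 4, a(19) = 17, a(20) = 3, a(21) = 2, a(22) = 5, a(23) = 7, a(24) = 12, a(25) = 1.
Since (a(24), a(25)) = (a(0), a(1)) = (12, 1) (two consecutive terms determine the rest), the sequence is periodic with period 24.
(180 - 0) mod 24 = 12, so a(180) = a(12) = 6.

6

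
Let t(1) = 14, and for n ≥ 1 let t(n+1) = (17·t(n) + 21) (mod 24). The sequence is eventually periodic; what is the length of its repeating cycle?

8

Listing terms: t(1) = 14, t(2) = 19, t(3) = 8, t(4) = 13, t(5) = 2, t(6) = 7, t(7) = 20, t(8) = 1, t(9) = 14.
The sequence repeats with period 8.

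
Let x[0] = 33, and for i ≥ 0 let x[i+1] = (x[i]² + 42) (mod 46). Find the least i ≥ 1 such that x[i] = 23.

4

x[0] = 33; x[1] = 27; x[2] = 35; x[3] = 25; x[4] = 23; x[5] = 19; x[6] = 35.
Since x[6] = x[2] = 35, the sequence is eventually periodic: after a pre-period of length 2 it cycles with period 4.
The value 23 first appears (with i ≥ 1) at x[4].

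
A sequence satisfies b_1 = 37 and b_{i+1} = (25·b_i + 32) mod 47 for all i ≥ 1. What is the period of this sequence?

23

b_1 = 37,  b_2 = 17,  b_3 = 34,  b_4 = 36,  b_5 = 39,  b_6 = 20,  b_7 = 15,  b_8 = 31,  b_9 = 8,  b_{10} = 44,  b_{11} = 4,  b_{12} = 38,  b_{13} = 42,  b_{14} = 1,  b_{15} = 10,  b_{16} = 0,  b_{17} = 32,  b_{18} = 33,  b_{19} = 11,  b_{20} = 25,  b_{21} = 46,  b_{22} = 7,  b_{23} = 19,  b_{24} = 37.
The sequence repeats with period 23.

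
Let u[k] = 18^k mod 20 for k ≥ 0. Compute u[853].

Computing terms: u[0] = 1,  u[1] = 18,  u[2] = 4,  u[3] = 12,  u[4] = 16,  u[5] = 8,  u[6] = 4.
Since u[6] = u[2] = 4, the sequence is eventually periodic: after a pre-period of length 2 it cycles with period 4.
For k ≥ 2, u[k] depends only on (k - 2) mod 4. (853 - 2) mod 4 = 3, so u[853] = u[5] = 8.

8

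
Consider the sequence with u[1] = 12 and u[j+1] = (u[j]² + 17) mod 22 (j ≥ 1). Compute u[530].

Computing terms: u[1] = 12,  u[2] = 7,  u[3] = 0,  u[4] = 17,  u[5] = 20,  u[6] = 21,  u[7] = 18,  u[8] = 11,  u[9] = 6,  u[10] = 9,  u[11] = 10,  u[12] = 7.
Since u[12] = u[2] = 7, the sequence is eventually periodic: after a pre-period of length 1 it cycles with period 10.
For j ≥ 2, u[j] depends only on (j - 2) mod 10. (530 - 2) mod 10 = 8, so u[530] = u[10] = 9.

9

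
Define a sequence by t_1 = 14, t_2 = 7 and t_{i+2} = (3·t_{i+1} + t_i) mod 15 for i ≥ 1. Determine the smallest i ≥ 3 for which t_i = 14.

t_1 = 14; t_2 = 7; t_3 = 5; t_4 = 7; t_5 = 11; t_6 = 10; t_7 = 11; t_8 = 13; t_9 = 5; t_{10} = 13; t_{11} = 14; t_{12} = 10; t_{13} = 14; t_{14} = 7.
The sequence repeats with period 12.
The value 14 first appears (with i ≥ 3) at t_{11}.

11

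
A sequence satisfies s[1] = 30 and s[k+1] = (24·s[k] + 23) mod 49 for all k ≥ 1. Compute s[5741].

18

Listing terms: s[1] = 30; s[2] = 8; s[3] = 19; s[4] = 38; s[5] = 4; s[6] = 21; s[7] = 37; s[8] = 29; s[9] = 33; s[10] = 31; s[11] = 32; s[12] = 7; s[13] = 44; s[14] = 1; s[15] = 47; s[16] = 24; s[17] = 11; s[18] = 42; s[19] = 2; s[20] = 22; s[21] = 12; s[22] = 17; s[23] = 39; s[24] = 28; s[25] = 9; s[26] = 43; s[27] = 26; s[28] = 10; s[29] = 18; s[30] = 14; s[31] = 16; s[32] = 15; s[33] = 40; s[34] = 3; s[35] = 46; s[36] = 0; s[37] = 23; s[38] = 36; s[39] = 5; s[40] = 45; s[41] = 25; s[42] = 35; s[43] = 30.
Since s[43] = s[1] = 30, the sequence is periodic with period 42.
(5741 - 1) mod 42 = 28, so s[5741] = s[29] = 18.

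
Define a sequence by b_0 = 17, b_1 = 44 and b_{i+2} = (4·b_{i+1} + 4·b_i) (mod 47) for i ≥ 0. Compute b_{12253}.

28

Computing terms: b_0 = 17, b_1 = 44, b_2 = 9, b_3 = 24, b_4 = 38, b_5 = 13, b_6 = 16, b_7 = 22, b_8 = 11, b_9 = 38, b_{10} = 8, b_{11} = 43, b_{12} = 16, b_{13} = 1, b_{14} = 21, b_{15} = 41, b_{16} = 13, b_{17} = 28, b_{18} = 23, b_{19} = 16, b_{20} = 15, b_{21} = 30, b_{22} = 39, b_{23} = 41, b_{24} = 38, b_{25} = 34, b_{26} = 6, b_{27} = 19, b_{28} = 6, b_{29} = 6, b_{30} = 1, b_{31} = 28, b_{32} = 22, b_{33} = 12, b_{34} = 42, b_{35} = 28, b_{36} = 45, b_{37} = 10, b_{38} = 32, b_{39} = 27, b_{40} = 1, b_{41} = 18, b_{42} = 29, b_{43} = 0, b_{44} = 22, b_{45} = 41, b_{46} = 17, b_{47} = 44.
Since (b_{46}, b_{47}) = (b_0, b_1) = (17, 44) (two consecutive terms determine the rest), the sequence is periodic with period 46.
So b_{12253} = b_{0 + ((12253-0) mod 46)} = b_{17} = 28.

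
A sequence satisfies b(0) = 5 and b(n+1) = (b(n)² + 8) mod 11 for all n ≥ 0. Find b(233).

8

b(0) = 5,  b(1) = 0,  b(2) = 8,  b(3) = 6,  b(4) = 0.
Since b(4) = b(1) = 0, the sequence is eventually periodic: after a pre-period of length 1 it cycles with period 3.
For n ≥ 1, b(n) depends only on (n - 1) mod 3. (233 - 1) mod 3 = 1, so b(233) = b(2) = 8.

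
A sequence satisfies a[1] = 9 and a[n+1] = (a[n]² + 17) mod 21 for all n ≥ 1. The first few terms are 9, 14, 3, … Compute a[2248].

5

Computing terms: a[1] = 9, a[2] = 14, a[3] = 3, a[4] = 5, a[5] = 0, a[6] = 17, a[7] = 12, a[8] = 14.
Since a[8] = a[2] = 14, the sequence is eventually periodic: after a pre-period of length 1 it cycles with period 6.
For n ≥ 2, a[n] depends only on (n - 2) mod 6. (2248 - 2) mod 6 = 2, so a[2248] = a[4] = 5.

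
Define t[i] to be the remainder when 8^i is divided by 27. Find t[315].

Computing terms: t[1] = 8; t[2] = 10; t[3] = 26; t[4] = 19; t[5] = 17; t[6] = 1; t[7] = 8.
The sequence repeats with period 6.
(315 - 1) mod 6 = 2, so t[315] = t[3] = 26.

26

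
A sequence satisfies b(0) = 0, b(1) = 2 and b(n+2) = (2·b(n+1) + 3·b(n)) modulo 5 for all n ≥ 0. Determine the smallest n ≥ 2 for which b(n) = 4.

b(0) = 0,  b(1) = 2,  b(2) = 4,  b(3) = 4,  b(4) = 0,  b(5) = 2.
Since (b(4), b(5)) = (b(0), b(1)) = (0, 2) (two consecutive terms determine the rest), the sequence is periodic with period 4.
The value 4 first appears (with n ≥ 2) at b(2).

2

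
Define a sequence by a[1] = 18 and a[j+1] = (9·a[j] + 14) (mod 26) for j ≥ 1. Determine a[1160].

We have a[1] = 18, a[2] = 20, a[3] = 12, a[4] = 18.
The sequence repeats with period 3.
So a[1160] = a[1 + ((1160-1) mod 3)] = a[2] = 20.

20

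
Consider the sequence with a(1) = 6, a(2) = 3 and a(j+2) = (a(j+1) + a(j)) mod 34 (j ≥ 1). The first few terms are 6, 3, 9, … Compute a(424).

10

We have a(1) = 6,  a(2) = 3,  a(3) = 9,  a(4) = 12,  a(5) = 21,  a(6) = 33,  a(7) = 20,  a(8) = 19,  a(9) = 5,  a(10) = 24,  a(11) = 29,  a(12) = 19,  a(13) = 14,  a(14) = 33,  a(15) = 13,  a(16) = 12,  a(17) = 25,  a(18) = 3,  a(19) = 28,  a(20) = 31,  a(21) = 25,  a(22) = 22,  a(23) = 13,  a(24) = 1,  a(25) = 14,  a(26) = 15,  a(27) = 29,  a(28) = 10,  a(29) = 5,  a(30) = 15,  a(31) = 20,  a(32) = 1,  a(33) = 21,  a(34) = 22,  a(35) = 9,  a(36) = 31,  a(37) = 6,  a(38) = 3.
The sequence repeats with period 36.
(424 - 1) mod 36 = 27, so a(424) = a(28) = 10.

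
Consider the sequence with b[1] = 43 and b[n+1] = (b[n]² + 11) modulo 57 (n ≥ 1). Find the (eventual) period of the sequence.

6

Listing terms: b[1] = 43, b[2] = 36, b[3] = 53, b[4] = 27, b[5] = 56, b[6] = 12, b[7] = 41, b[8] = 39, b[9] = 50, b[10] = 3, b[11] = 20, b[12] = 12.
Since b[12] = b[6] = 12, the sequence is eventually periodic: after a pre-period of length 5 it cycles with period 6.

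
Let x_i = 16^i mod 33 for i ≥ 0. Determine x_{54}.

31

We have x_0 = 1, x_1 = 16, x_2 = 25, x_3 = 4, x_4 = 31, x_5 = 1.
The sequence repeats with period 5.
So x_{54} = x_{0 + ((54-0) mod 5)} = x_4 = 31.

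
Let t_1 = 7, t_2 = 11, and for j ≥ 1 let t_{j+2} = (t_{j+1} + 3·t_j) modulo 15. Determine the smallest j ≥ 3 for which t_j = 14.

7

Listing terms: t_1 = 7, t_2 = 11, t_3 = 2, t_4 = 5, t_5 = 11, t_6 = 11, t_7 = 14, t_8 = 2, t_9 = 14, t_{10} = 5, t_{11} = 2, t_{12} = 2, t_{13} = 8, t_{14} = 14, t_{15} = 8, t_{16} = 5, t_{17} = 14, t_{18} = 14, t_{19} = 11, t_{20} = 8, t_{21} = 11, t_{22} = 5, t_{23} = 8, t_{24} = 8, t_{25} = 2, t_{26} = 11, t_{27} = 2.
Since (t_{26}, t_{27}) = (t_2, t_3) = (11, 2) (two consecutive terms determine the rest), the sequence is eventually periodic: after a pre-period of length 1 it cycles with period 24.
The value 14 first appears (with j ≥ 3) at t_7.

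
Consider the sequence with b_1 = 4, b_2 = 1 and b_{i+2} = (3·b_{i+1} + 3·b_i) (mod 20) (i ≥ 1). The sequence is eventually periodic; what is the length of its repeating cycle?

12

Computing terms: b_1 = 4, b_2 = 1, b_3 = 15, b_4 = 8, b_5 = 9, b_6 = 11, b_7 = 0, b_8 = 13, b_9 = 19, b_{10} = 16, b_{11} = 5, b_{12} = 3, b_{13} = 4, b_{14} = 1.
The sequence repeats with period 12.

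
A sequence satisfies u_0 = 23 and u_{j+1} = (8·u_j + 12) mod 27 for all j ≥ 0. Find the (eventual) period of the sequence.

6

u_0 = 23, u_1 = 7, u_2 = 14, u_3 = 16, u_4 = 5, u_5 = 25, u_6 = 23.
Since u_6 = u_0 = 23, the sequence is periodic with period 6.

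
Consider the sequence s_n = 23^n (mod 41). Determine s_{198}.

Computing terms: s_0 = 1,  s_1 = 23,  s_2 = 37,  s_3 = 31,  s_4 = 16,  s_5 = 40,  s_6 = 18,  s_7 = 4,  s_8 = 10,  s_9 = 25,  s_{10} = 1.
Since s_{10} = s_0 = 1, the sequence is periodic with period 10.
(198 - 0) mod 10 = 8, so s_{198} = s_8 = 10.

10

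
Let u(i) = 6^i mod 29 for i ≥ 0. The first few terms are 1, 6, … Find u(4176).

20

Listing terms: u(0) = 1,  u(1) = 6,  u(2) = 7,  u(3) = 13,  u(4) = 20,  u(5) = 4,  u(6) = 24,  u(7) = 28,  u(8) = 23,  u(9) = 22,  u(10) = 16,  u(11) = 9,  u(12) = 25,  u(13) = 5,  u(14) = 1.
Since u(14) = u(0) = 1, the sequence is periodic with period 14.
So u(4176) = u(0 + ((4176-0) mod 14)) = u(4) = 20.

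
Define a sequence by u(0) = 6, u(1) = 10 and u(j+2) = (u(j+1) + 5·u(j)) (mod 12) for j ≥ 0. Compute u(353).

8

We have u(0) = 6, u(1) = 10, u(2) = 4, u(3) = 6, u(4) = 2, u(5) = 8, u(6) = 6, u(7) = 10.
Since (u(6), u(7)) = (u(0), u(1)) = (6, 10) (two consecutive terms determine the rest), the sequence is periodic with period 6.
So u(353) = u(0 + ((353-0) mod 6)) = u(5) = 8.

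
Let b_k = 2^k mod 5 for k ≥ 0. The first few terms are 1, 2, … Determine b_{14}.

We have b_0 = 1,  b_1 = 2,  b_2 = 4,  b_3 = 3,  b_4 = 1.
Since b_4 = b_0 = 1, the sequence is periodic with period 4.
So b_{14} = b_{0 + ((14-0) mod 4)} = b_2 = 4.

4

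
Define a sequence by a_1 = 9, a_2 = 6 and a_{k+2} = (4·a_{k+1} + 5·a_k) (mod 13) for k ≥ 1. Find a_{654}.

6

We have a_1 = 9,  a_2 = 6,  a_3 = 4,  a_4 = 7,  a_5 = 9,  a_6 = 6.
The sequence repeats with period 4.
(654 - 1) mod 4 = 1, so a_{654} = a_2 = 6.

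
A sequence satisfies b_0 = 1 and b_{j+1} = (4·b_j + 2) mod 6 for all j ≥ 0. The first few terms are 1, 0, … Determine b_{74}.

Computing terms: b_0 = 1; b_1 = 0; b_2 = 2; b_3 = 4; b_4 = 0.
Since b_4 = b_1 = 0, the sequence is eventually periodic: after a pre-period of length 1 it cycles with period 3.
For j ≥ 1, b_j depends only on (j - 1) mod 3. (74 - 1) mod 3 = 1, so b_{74} = b_2 = 2.

2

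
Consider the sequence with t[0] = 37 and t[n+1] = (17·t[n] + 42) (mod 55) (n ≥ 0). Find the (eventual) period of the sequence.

20

Computing terms: t[0] = 37,  t[1] = 11,  t[2] = 9,  t[3] = 30,  t[4] = 2,  t[5] = 21,  t[6] = 14,  t[7] = 5,  t[8] = 17,  t[9] = 1,  t[10] = 4,  t[11] = 0,  t[12] = 42,  t[13] = 41,  t[14] = 24,  t[15] = 10,  t[16] = 47,  t[17] = 16,  t[18] = 39,  t[19] = 45,  t[20] = 37.
The sequence repeats with period 20.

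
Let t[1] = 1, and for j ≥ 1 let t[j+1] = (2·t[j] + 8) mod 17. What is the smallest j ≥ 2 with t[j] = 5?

Computing terms: t[1] = 1,  t[2] = 10,  t[3] = 11,  t[4] = 13,  t[5] = 0,  t[6] = 8,  t[7] = 7,  t[8] = 5,  t[9] = 1.
Since t[9] = t[1] = 1, the sequence is periodic with period 8.
The value 5 first appears (with j ≥ 2) at t[8].

8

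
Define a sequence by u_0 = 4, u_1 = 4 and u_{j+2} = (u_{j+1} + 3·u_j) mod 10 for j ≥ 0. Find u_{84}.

6

Listing terms: u_0 = 4, u_1 = 4, u_2 = 6, u_3 = 8, u_4 = 6, u_5 = 0, u_6 = 8, u_7 = 8, u_8 = 2, u_9 = 6, u_{10} = 2, u_{11} = 0, u_{12} = 6, u_{13} = 6, u_{14} = 4, u_{15} = 2, u_{16} = 4, u_{17} = 0, u_{18} = 2, u_{19} = 2, u_{20} = 8, u_{21} = 4, u_{22} = 8, u_{23} = 0, u_{24} = 4, u_{25} = 4.
The sequence repeats with period 24.
So u_{84} = u_{0 + ((84-0) mod 24)} = u_{12} = 6.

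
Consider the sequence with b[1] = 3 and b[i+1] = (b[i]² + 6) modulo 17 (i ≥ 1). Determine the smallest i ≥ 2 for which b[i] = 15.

2

We have b[1] = 3, b[2] = 15, b[3] = 10, b[4] = 4, b[5] = 5, b[6] = 14, b[7] = 15.
Since b[7] = b[2] = 15, the sequence is eventually periodic: after a pre-period of length 1 it cycles with period 5.
The value 15 first appears (with i ≥ 2) at b[2].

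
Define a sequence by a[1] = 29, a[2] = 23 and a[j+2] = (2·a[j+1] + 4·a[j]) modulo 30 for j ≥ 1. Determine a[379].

Listing terms: a[1] = 29, a[2] = 23, a[3] = 12, a[4] = 26, a[5] = 10, a[6] = 4, a[7] = 18, a[8] = 22, a[9] = 26, a[10] = 20, a[11] = 24, a[12] = 8, a[13] = 22, a[14] = 16, a[15] = 0, a[16] = 4, a[17] = 8, a[18] = 2, a[19] = 6, a[20] = 20, a[21] = 4, a[22] = 28, a[23] = 12, a[24] = 16, a[25] = 20, a[26] = 14, a[27] = 18, a[28] = 2, a[29] = 16, a[30] = 10, a[31] = 24, a[32] = 28, a[33] = 2, a[34] = 26, a[35] = 0, a[36] = 14, a[37] = 28, a[38] = 22, a[39] = 6, a[40] = 10, a[41] = 14, a[42] = 8, a[43] = 12, a[44] = 26.
Since (a[43], a[44]) = (a[3], a[4]) = (12, 26) (two consecutive terms determine the rest), the sequence is eventually periodic: after a pre-period of length 2 it cycles with period 40.
For j ≥ 3, a[j] depends only on (j - 3) mod 40. (379 - 3) mod 40 = 16, so a[379] = a[19] = 6.

6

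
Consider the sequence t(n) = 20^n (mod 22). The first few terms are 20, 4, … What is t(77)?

4

t(1) = 20,  t(2) = 4,  t(3) = 14,  t(4) = 16,  t(5) = 12,  t(6) = 20.
The sequence repeats with period 5.
So t(77) = t(1 + ((77-1) mod 5)) = t(2) = 4.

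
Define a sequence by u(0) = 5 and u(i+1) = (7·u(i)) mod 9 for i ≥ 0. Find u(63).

5

u(0) = 5; u(1) = 8; u(2) = 2; u(3) = 5.
Since u(3) = u(0) = 5, the sequence is periodic with period 3.
(63 - 0) mod 3 = 0, so u(63) = u(0) = 5.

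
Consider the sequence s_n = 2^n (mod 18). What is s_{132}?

10

Listing terms: s_1 = 2,  s_2 = 4,  s_3 = 8,  s_4 = 16,  s_5 = 14,  s_6 = 10,  s_7 = 2.
Since s_7 = s_1 = 2, the sequence is periodic with period 6.
(132 - 1) mod 6 = 5, so s_{132} = s_6 = 10.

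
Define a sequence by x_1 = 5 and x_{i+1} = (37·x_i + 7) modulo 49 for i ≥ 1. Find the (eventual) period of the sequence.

21

Computing terms: x_1 = 5; x_2 = 45; x_3 = 6; x_4 = 33; x_5 = 3; x_6 = 20; x_7 = 12; x_8 = 10; x_9 = 34; x_{10} = 40; x_{11} = 17; x_{12} = 48; x_{13} = 19; x_{14} = 24; x_{15} = 13; x_{16} = 47; x_{17} = 31; x_{18} = 27; x_{19} = 26; x_{20} = 38; x_{21} = 41; x_{22} = 5.
Since x_{22} = x_1 = 5, the sequence is periodic with period 21.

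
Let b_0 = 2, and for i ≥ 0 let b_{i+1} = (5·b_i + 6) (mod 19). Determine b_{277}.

We have b_0 = 2; b_1 = 16; b_2 = 10; b_3 = 18; b_4 = 1; b_5 = 11; b_6 = 4; b_7 = 7; b_8 = 3; b_9 = 2.
The sequence repeats with period 9.
So b_{277} = b_{0 + ((277-0) mod 9)} = b_7 = 7.

7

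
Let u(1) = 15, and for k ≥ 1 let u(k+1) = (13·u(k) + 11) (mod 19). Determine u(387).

2

u(1) = 15, u(2) = 16, u(3) = 10, u(4) = 8, u(5) = 1, u(6) = 5, u(7) = 0, u(8) = 11, u(9) = 2, u(10) = 18, u(11) = 17, u(12) = 4, u(13) = 6, u(14) = 13, u(15) = 9, u(16) = 14, u(17) = 3, u(18) = 12, u(19) = 15.
The sequence repeats with period 18.
So u(387) = u(1 + ((387-1) mod 18)) = u(9) = 2.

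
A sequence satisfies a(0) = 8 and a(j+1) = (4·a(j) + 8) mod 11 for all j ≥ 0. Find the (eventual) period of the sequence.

5

Computing terms: a(0) = 8,  a(1) = 7,  a(2) = 3,  a(3) = 9,  a(4) = 0,  a(5) = 8.
Since a(5) = a(0) = 8, the sequence is periodic with period 5.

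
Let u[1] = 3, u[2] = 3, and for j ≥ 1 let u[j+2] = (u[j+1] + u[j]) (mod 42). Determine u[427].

15

Listing terms: u[1] = 3, u[2] = 3, u[3] = 6, u[4] = 9, u[5] = 15, u[6] = 24, u[7] = 39, u[8] = 21, u[9] = 18, u[10] = 39, u[11] = 15, u[12] = 12, u[13] = 27, u[14] = 39, u[15] = 24, u[16] = 21, u[17] = 3, u[18] = 24, u[19] = 27, u[20] = 9, u[21] = 36, u[22] = 3, u[23] = 39, u[24] = 0, u[25] = 39, u[26] = 39, u[27] = 36, u[28] = 33, u[29] = 27, u[30] = 18, u[31] = 3, u[32] = 21, u[33] = 24, u[34] = 3, u[35] = 27, u[36] = 30, u[37] = 15, u[38] = 3, u[39] = 18, u[40] = 21, u[41] = 39, u[42] = 18, u[43] = 15, u[44] = 33, u[45] = 6, u[46] = 39, u[47] = 3, u[48] = 0, u[49] = 3, u[50] = 3.
The sequence repeats with period 48.
(427 - 1) mod 48 = 42, so u[427] = u[43] = 15.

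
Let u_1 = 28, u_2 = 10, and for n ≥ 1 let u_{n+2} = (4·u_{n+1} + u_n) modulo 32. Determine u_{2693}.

We have u_1 = 28; u_2 = 10; u_3 = 4; u_4 = 26; u_5 = 12; u_6 = 10; u_7 = 20; u_8 = 26; u_9 = 28; u_{10} = 10.
Since (u_9, u_{10}) = (u_1, u_2) = (28, 10) (two consecutive terms determine the rest), the sequence is periodic with period 8.
So u_{2693} = u_{1 + ((2693-1) mod 8)} = u_5 = 12.

12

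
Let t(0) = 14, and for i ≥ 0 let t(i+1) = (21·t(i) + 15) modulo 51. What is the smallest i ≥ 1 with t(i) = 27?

2

We have t(0) = 14; t(1) = 3; t(2) = 27; t(3) = 21; t(4) = 48; t(5) = 3.
Since t(5) = t(1) = 3, the sequence is eventually periodic: after a pre-period of length 1 it cycles with period 4.
The value 27 first appears (with i ≥ 1) at t(2).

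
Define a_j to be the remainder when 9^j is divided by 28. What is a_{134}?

a_0 = 1; a_1 = 9; a_2 = 25; a_3 = 1.
The sequence repeats with period 3.
(134 - 0) mod 3 = 2, so a_{134} = a_2 = 25.

25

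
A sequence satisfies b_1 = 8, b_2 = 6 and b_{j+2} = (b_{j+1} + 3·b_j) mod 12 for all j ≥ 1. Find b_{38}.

6

Computing terms: b_1 = 8; b_2 = 6; b_3 = 6; b_4 = 0; b_5 = 6; b_6 = 6.
Since (b_5, b_6) = (b_2, b_3) = (6, 6) (two consecutive terms determine the rest), the sequence is eventually periodic: after a pre-period of length 1 it cycles with period 3.
For j ≥ 2, b_j depends only on (j - 2) mod 3. (38 - 2) mod 3 = 0, so b_{38} = b_2 = 6.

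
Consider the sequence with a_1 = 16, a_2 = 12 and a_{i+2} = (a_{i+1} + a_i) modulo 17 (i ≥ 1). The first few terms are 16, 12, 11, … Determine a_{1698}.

6

Listing terms: a_1 = 16, a_2 = 12, a_3 = 11, a_4 = 6, a_5 = 0, a_6 = 6, a_7 = 6, a_8 = 12, a_9 = 1, a_{10} = 13, a_{11} = 14, a_{12} = 10, a_{13} = 7, a_{14} = 0, a_{15} = 7, a_{16} = 7, a_{17} = 14, a_{18} = 4, a_{19} = 1, a_{20} = 5, a_{21} = 6, a_{22} = 11, a_{23} = 0, a_{24} = 11, a_{25} = 11, a_{26} = 5, a_{27} = 16, a_{28} = 4, a_{29} = 3, a_{30} = 7, a_{31} = 10, a_{32} = 0, a_{33} = 10, a_{34} = 10, a_{35} = 3, a_{36} = 13, a_{37} = 16, a_{38} = 12.
Since (a_{37}, a_{38}) = (a_1, a_2) = (16, 12) (two consecutive terms determine the rest), the sequence is periodic with period 36.
So a_{1698} = a_{1 + ((1698-1) mod 36)} = a_6 = 6.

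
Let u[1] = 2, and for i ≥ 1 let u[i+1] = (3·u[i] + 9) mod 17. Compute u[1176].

16

We have u[1] = 2,  u[2] = 15,  u[3] = 3,  u[4] = 1,  u[5] = 12,  u[6] = 11,  u[7] = 8,  u[8] = 16,  u[9] = 6,  u[10] = 10,  u[11] = 5,  u[12] = 7,  u[13] = 13,  u[14] = 14,  u[15] = 0,  u[16] = 9,  u[17] = 2.
The sequence repeats with period 16.
So u[1176] = u[1 + ((1176-1) mod 16)] = u[8] = 16.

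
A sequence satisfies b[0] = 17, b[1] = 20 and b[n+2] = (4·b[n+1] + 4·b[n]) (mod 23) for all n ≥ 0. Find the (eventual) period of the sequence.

Computing terms: b[0] = 17,  b[1] = 20,  b[2] = 10,  b[3] = 5,  b[4] = 14,  b[5] = 7,  b[6] = 15,  b[7] = 19,  b[8] = 21,  b[9] = 22,  b[10] = 11,  b[11] = 17,  b[12] = 20.
The sequence repeats with period 11.

11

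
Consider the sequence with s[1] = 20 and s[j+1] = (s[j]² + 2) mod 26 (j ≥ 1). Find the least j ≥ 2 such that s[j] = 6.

5

Computing terms: s[1] = 20,  s[2] = 12,  s[3] = 16,  s[4] = 24,  s[5] = 6,  s[6] = 12.
Since s[6] = s[2] = 12, the sequence is eventually periodic: after a pre-period of length 1 it cycles with period 4.
The value 6 first appears (with j ≥ 2) at s[5].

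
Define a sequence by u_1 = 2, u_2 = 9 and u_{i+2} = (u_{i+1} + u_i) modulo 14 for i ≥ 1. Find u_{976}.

0

Listing terms: u_1 = 2; u_2 = 9; u_3 = 11; u_4 = 6; u_5 = 3; u_6 = 9; u_7 = 12; u_8 = 7; u_9 = 5; u_{10} = 12; u_{11} = 3; u_{12} = 1; u_{13} = 4; u_{14} = 5; u_{15} = 9; u_{16} = 0; u_{17} = 9; u_{18} = 9; u_{19} = 4; u_{20} = 13; u_{21} = 3; u_{22} = 2; u_{23} = 5; u_{24} = 7; u_{25} = 12; u_{26} = 5; u_{27} = 3; u_{28} = 8; u_{29} = 11; u_{30} = 5; u_{31} = 2; u_{32} = 7; u_{33} = 9; u_{34} = 2; u_{35} = 11; u_{36} = 13; u_{37} = 10; u_{38} = 9; u_{39} = 5; u_{40} = 0; u_{41} = 5; u_{42} = 5; u_{43} = 10; u_{44} = 1; u_{45} = 11; u_{46} = 12; u_{47} = 9; u_{48} = 7; u_{49} = 2; u_{50} = 9.
Since (u_{49}, u_{50}) = (u_1, u_2) = (2, 9) (two consecutive terms determine the rest), the sequence is periodic with period 48.
(976 - 1) mod 48 = 15, so u_{976} = u_{16} = 0.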